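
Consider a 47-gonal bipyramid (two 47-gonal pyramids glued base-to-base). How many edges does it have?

A bipyramid over an n-gon has 2n triangular faces and n + 2 vertices: V = 47 + 2 = 49, E = 3·47 = 141, F = 2·47 = 94.

141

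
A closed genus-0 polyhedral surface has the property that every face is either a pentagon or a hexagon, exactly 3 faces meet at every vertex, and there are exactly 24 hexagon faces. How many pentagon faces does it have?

12

Let x be the number of pentagons; then F = 24 + x.
Edge–face incidences: 2E = 6·24 + 5·x = 144 + 5x.
Every vertex has degree 3, so 3V = 2E.
Euler: V − E + F = 2 ⇒ (2E)/3 − E + (24 + x) = 2.
Multiply by 6: 2·(2E) − 3·(2E) + 6·(24 + x) = 12, i.e. 144 + 6x − (144 + 5x) = 12.
Collecting terms: x = 12.
Then 2E = 144 + 5·12 = 204, so E = 102, V = 2E/3 = 68, F = 24 + 12 = 36.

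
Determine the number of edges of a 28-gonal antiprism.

An antiprism on an n-gon has two n-gon caps and 2n triangles: V = 2·28 = 56, E = 4·28 = 112, F = 2·28 + 2 = 58.

112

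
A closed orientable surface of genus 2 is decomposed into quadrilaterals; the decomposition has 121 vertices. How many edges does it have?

χ = 2 − 2·2 = -2, and every face is a square so 4F = 2E.
V − E + F = -2 with E = 4F/2 gives 121 − (4/2 − 1)·F = -2, so F = 123 and E = 246.

246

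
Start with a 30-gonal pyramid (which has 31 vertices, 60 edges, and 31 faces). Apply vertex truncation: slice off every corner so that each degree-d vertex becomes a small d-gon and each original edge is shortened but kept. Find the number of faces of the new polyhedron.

62

Truncation replaces each original edge-end by a new vertex, so V′ = 2E = 120.
Each original edge survives, and each old vertex of degree d contributes d new edges; summing degrees gives Σd = 2E, so E′ = E + 2E = 3E = 180.
Each original face survives and each original vertex becomes one new face: F′ = F + V = 62.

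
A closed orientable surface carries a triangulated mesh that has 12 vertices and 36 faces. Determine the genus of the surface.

Every face is a triangle, so 2E = 3·36 = 108, giving E = 54.
χ = V − E + F = 12 − 54 + 36 = -6.
For a closed orientable surface χ = 2 − 2g, so g = (2 − (-6))/2 = 4.

4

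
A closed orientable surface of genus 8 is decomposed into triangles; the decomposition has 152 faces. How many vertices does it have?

62

χ = 2 − 2·8 = -14, and every face is a triangle so 3F = 2E.
E = 3·152/2 = 228. Then V = -14 + E − F = -14 + 228 − 152 = 62.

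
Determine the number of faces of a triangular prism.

5

A prism on an n-gon has two n-gon bases and n rectangular sides: V = 2·3 = 6, E = 3·3 = 9, F = 3 + 2 = 5.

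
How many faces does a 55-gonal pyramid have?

A pyramid on an n-gon base has one n-gon and n triangles: V = 55 + 1 = 56, E = 2·55 = 110, F = 55 + 1 = 56.

56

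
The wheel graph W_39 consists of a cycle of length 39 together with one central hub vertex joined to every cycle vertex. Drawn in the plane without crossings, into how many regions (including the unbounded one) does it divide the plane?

W_39 has V = 39 + 1 = 40 vertices and E = 2·39 = 78 edges.
By Euler's formula F = 2 − V + E = 2 − 40 + 78 = 40.

40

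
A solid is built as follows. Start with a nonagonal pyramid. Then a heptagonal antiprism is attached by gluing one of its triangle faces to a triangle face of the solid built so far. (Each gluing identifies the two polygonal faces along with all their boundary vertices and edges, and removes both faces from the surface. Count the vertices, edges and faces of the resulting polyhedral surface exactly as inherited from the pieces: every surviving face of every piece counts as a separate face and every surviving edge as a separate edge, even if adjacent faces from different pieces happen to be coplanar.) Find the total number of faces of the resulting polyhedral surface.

24

A nonagonal pyramid: V=10, E=18, F=10.
Attach a heptagonal antiprism (V=14, E=28, F=16) along a 3-gon: merge 3 vertices and 3 edges, delete both glued faces → V=21, E=43, F=24.
Check: V − E + F = 21 − 43 + 24 = 2.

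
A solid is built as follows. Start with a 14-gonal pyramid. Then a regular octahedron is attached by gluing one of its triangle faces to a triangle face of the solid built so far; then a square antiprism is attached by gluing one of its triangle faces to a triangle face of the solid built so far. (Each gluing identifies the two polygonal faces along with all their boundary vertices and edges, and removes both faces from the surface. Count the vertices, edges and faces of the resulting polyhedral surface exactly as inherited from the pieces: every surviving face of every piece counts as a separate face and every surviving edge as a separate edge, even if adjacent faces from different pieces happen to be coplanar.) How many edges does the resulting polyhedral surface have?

50

A 14-gonal pyramid: V=15, E=28, F=15.
Attach a regular octahedron (V=6, E=12, F=8) along a 3-gon: merge 3 vertices and 3 edges, delete both glued faces → V=18, E=37, F=21.
Attach a square antiprism (V=8, E=16, F=10) along a 3-gon: merge 3 vertices and 3 edges, delete both glued faces → V=23, E=50, F=29.
Check: V − E + F = 23 − 50 + 29 = 2.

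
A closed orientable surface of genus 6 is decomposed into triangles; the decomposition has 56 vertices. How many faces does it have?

132

χ = 2 − 2·6 = -10, and every face is a triangle so 3F = 2E.
V − E + F = -10 with E = 3F/2 gives 56 − (3/2 − 1)·F = -10, so F = 132 and E = 198.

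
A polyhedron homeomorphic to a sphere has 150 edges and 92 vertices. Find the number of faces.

60

Here V − E + F = 2.
F = 2 − V + E = 2 − 92 + 150 = 60.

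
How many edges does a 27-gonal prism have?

A prism on an n-gon has two n-gon bases and n rectangular sides: V = 2·27 = 54, E = 3·27 = 81, F = 27 + 2 = 29.

81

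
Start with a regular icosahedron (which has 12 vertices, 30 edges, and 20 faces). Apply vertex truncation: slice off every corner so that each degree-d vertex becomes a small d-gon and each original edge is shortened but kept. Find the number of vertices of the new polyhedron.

Truncation replaces each original edge-end by a new vertex, so V′ = 2E = 60.
Each original edge survives, and each old vertex of degree d contributes d new edges; summing degrees gives Σd = 2E, so E′ = E + 2E = 3E = 90.
Each original face survives and each original vertex becomes one new face: F′ = F + V = 32.

60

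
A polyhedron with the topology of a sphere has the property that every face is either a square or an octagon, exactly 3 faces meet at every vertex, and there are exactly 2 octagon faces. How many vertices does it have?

Let x be the number of squares; then F = 2 + x.
Edge–face incidences: 2E = 8·2 + 4·x = 16 + 4x.
Every vertex has degree 3, so 3V = 2E.
Euler: V − E + F = 2 ⇒ (2E)/3 − E + (2 + x) = 2.
Multiply by 6: 2·(2E) − 3·(2E) + 6·(2 + x) = 12, i.e. 12 + 6x − (16 + 4x) = 12.
Collecting terms: 2x − 4 = 12, so 2x = 16, so x = 8.
Then 2E = 16 + 4·8 = 48, so E = 24, V = 2E/3 = 16, F = 2 + 8 = 10.

16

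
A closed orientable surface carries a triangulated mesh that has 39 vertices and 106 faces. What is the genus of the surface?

Every face is a triangle, so 2E = 3·106 = 318, giving E = 159.
χ = V − E + F = 39 − 159 + 106 = -14.
For a closed orientable surface χ = 2 − 2g, so g = (2 − (-14))/2 = 8.

8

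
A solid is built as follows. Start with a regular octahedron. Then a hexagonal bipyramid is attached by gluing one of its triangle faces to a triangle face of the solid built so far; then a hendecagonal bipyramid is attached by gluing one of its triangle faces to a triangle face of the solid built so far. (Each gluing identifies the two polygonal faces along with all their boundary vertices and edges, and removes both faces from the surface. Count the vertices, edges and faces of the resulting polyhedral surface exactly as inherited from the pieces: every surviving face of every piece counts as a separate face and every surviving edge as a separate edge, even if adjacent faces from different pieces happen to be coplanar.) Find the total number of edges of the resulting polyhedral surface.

57

A regular octahedron: V=6, E=12, F=8.
Attach a hexagonal bipyramid (V=8, E=18, F=12) along a 3-gon: merge 3 vertices and 3 edges, delete both glued faces → V=11, E=27, F=18.
Attach a hendecagonal bipyramid (V=13, E=33, F=22) along a 3-gon: merge 3 vertices and 3 edges, delete both glued faces → V=21, E=57, F=38.
Check: V − E + F = 21 − 57 + 38 = 2.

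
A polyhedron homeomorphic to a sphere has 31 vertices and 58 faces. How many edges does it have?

Here V − E + F = 2.
E = V + F − (2) = 31 + 58 − (2) = 87.

87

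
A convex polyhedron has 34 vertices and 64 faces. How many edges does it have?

96

Here V − E + F = 2.
E = V + F − (2) = 34 + 64 − (2) = 96.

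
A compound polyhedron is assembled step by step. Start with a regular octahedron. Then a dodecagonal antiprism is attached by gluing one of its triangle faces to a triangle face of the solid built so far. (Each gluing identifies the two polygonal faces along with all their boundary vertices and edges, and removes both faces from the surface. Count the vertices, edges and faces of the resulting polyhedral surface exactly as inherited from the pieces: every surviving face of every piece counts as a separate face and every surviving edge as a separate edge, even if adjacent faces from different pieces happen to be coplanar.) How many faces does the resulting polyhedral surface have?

A regular octahedron: V=6, E=12, F=8.
Attach a dodecagonal antiprism (V=24, E=48, F=26) along a 3-gon: merge 3 vertices and 3 edges, delete both glued faces → V=27, E=57, F=32.
Check: V − E + F = 27 − 57 + 32 = 2.

32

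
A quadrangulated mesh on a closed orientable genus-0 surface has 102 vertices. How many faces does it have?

χ = 2 − 2·0 = 2, and every face is a square so 4F = 2E.
V − E + F = 2 with E = 4F/2 gives 102 − (4/2 − 1)·F = 2, so F = 100 and E = 200.

100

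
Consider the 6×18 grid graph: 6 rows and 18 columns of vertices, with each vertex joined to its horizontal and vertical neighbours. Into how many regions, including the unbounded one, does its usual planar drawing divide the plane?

The grid has V = 6·18 = 108 vertices and E = 6·17 + 18·5 = 192 edges.
F = 2 − V + E = 2 − 108 + 192 = 86.

86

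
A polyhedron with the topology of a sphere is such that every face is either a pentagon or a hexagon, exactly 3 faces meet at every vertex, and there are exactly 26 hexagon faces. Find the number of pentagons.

Let x be the number of pentagons; then F = 26 + x.
Edge–face incidences: 2E = 6·26 + 5·x = 156 + 5x.
Every vertex has degree 3, so 3V = 2E.
Euler: V − E + F = 2 ⇒ (2E)/3 − E + (26 + x) = 2.
Multiply by 6: 2·(2E) − 3·(2E) + 6·(26 + x) = 12, i.e. 156 + 6x − (156 + 5x) = 12.
Collecting terms: x = 12.
Then 2E = 156 + 5·12 = 216, so E = 108, V = 2E/3 = 72, F = 26 + 12 = 38.

12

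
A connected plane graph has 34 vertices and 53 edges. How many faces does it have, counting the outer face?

21

Euler's formula for a connected plane graph: V − E + F = 2, so F = 2 − 34 + 53 = 21.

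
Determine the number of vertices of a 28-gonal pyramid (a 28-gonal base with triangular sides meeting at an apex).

29

A pyramid on an n-gon base has one n-gon and n triangles: V = 28 + 1 = 29, E = 2·28 = 56, F = 28 + 1 = 29.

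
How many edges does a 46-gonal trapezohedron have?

The n-trapezohedron (dual of the n-antiprism) has V = 2·46 + 2 = 94, E = 4·46 = 184, F = 2·46 = 92.
Check: V − E + F = 94 − 184 + 92 = 2.

184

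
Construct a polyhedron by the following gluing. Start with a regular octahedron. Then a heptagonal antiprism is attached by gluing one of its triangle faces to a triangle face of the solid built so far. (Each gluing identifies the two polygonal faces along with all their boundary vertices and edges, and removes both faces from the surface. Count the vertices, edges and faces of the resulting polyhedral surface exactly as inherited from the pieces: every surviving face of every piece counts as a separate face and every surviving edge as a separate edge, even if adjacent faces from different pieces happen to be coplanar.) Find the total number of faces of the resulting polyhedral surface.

A regular octahedron: V=6, E=12, F=8.
Attach a heptagonal antiprism (V=14, E=28, F=16) along a 3-gon: merge 3 vertices and 3 edges, delete both glued faces → V=17, E=37, F=22.
Check: V − E + F = 17 − 37 + 22 = 2.

22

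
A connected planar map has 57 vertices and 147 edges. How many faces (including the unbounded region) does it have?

Euler's formula for a connected plane graph: V − E + F = 2, so F = 2 − 57 + 147 = 92.

92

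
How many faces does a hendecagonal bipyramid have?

A bipyramid over an n-gon has 2n triangular faces and n + 2 vertices: V = 11 + 2 = 13, E = 3·11 = 33, F = 2·11 = 22.

22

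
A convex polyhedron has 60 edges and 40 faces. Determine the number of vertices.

Here V − E + F = 2.
V = 2 + E − F = 2 + 60 − 40 = 22.

22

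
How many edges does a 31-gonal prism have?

A prism on an n-gon has two n-gon bases and n rectangular sides: V = 2·31 = 62, E = 3·31 = 93, F = 31 + 2 = 33.

93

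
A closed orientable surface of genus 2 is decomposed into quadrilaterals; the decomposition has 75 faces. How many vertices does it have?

73

χ = 2 − 2·2 = -2, and every face is a square so 4F = 2E.
E = 4·75/2 = 150. Then V = -2 + E − F = -2 + 150 − 75 = 73.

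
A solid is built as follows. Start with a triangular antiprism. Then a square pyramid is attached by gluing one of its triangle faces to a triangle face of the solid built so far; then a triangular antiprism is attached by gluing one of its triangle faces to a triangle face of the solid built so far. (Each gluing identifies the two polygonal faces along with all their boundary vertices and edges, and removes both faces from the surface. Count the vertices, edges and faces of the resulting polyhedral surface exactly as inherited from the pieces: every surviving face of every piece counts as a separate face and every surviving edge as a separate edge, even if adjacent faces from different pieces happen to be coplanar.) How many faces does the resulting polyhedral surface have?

A triangular antiprism: V=6, E=12, F=8.
Attach a square pyramid (V=5, E=8, F=5) along a 3-gon: merge 3 vertices and 3 edges, delete both glued faces → V=8, E=17, F=11.
Attach a triangular antiprism (V=6, E=12, F=8) along a 3-gon: merge 3 vertices and 3 edges, delete both glued faces → V=11, E=26, F=17.
Check: V − E + F = 11 − 26 + 17 = 2.

17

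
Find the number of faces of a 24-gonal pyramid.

A pyramid on an n-gon base has one n-gon and n triangles: V = 24 + 1 = 25, E = 2·24 = 48, F = 24 + 1 = 25.
Check: V − E + F = 25 − 48 + 25 = 2.

25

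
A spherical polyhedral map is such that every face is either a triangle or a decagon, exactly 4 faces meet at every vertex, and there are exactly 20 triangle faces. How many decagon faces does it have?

Let x be the number of decagons; then F = 20 + x.
Edge–face incidences: 2E = 3·20 + 10·x = 60 + 10x.
Every vertex has degree 4, so 4V = 2E.
Euler: V − E + F = 2 ⇒ (2E)/4 − E + (20 + x) = 2.
Multiply by 8: 2·(2E) − 4·(2E) + 8·(20 + x) = 16, i.e. 160 + 8x − 2·(60 + 10x) = 16.
Collecting terms: −12x + 40 = 16, so −12x = −24, so x = 2.
Then 2E = 60 + 10·2 = 80, so E = 40, V = 2E/4 = 20, F = 20 + 2 = 22.

2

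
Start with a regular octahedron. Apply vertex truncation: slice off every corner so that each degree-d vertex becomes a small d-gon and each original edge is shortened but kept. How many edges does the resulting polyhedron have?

The base solid has V = 6, E = 12, F = 8.
Truncation replaces each original edge-end by a new vertex, so V′ = 2E = 24.
Each original edge survives, and each old vertex of degree d contributes d new edges; summing degrees gives Σd = 2E, so E′ = E + 2E = 3E = 36.
Each original face survives and each original vertex becomes one new face: F′ = F + V = 14.

36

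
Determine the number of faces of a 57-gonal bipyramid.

114

A bipyramid over an n-gon has 2n triangular faces and n + 2 vertices: V = 57 + 2 = 59, E = 3·57 = 171, F = 2·57 = 114.
Check: V − E + F = 59 − 171 + 114 = 2.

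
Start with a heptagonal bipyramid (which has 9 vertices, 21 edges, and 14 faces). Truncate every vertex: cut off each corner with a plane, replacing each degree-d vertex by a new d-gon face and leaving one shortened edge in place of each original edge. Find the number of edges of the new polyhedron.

63

Truncation replaces each original edge-end by a new vertex, so V′ = 2E = 42.
Each original edge survives, and each old vertex of degree d contributes d new edges; summing degrees gives Σd = 2E, so E′ = E + 2E = 3E = 63.
Each original face survives and each original vertex becomes one new face: F′ = F + V = 23.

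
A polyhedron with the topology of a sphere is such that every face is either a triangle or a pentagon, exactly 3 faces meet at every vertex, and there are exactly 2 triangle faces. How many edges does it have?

18

Let x be the number of pentagons; then F = 2 + x.
Edge–face incidences: 2E = 3·2 + 5·x = 6 + 5x.
Every vertex has degree 3, so 3V = 2E.
Euler: V − E + F = 2 ⇒ (2E)/3 − E + (2 + x) = 2.
Multiply by 6: 2·(2E) − 3·(2E) + 6·(2 + x) = 12, i.e. 12 + 6x − (6 + 5x) = 12.
Collecting terms: x + 6 = 12, so x = 6.
Then 2E = 6 + 5·6 = 36, so E = 18, V = 2E/3 = 12, F = 2 + 6 = 8.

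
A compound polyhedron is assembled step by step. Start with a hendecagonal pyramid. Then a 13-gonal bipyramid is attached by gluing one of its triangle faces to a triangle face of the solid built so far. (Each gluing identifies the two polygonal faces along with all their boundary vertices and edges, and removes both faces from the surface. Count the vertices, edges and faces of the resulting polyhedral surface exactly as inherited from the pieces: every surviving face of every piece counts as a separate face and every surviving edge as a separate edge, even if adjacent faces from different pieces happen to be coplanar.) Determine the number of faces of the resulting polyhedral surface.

36

A hendecagonal pyramid: V=12, E=22, F=12.
Attach a 13-gonal bipyramid (V=15, E=39, F=26) along a 3-gon: merge 3 vertices and 3 edges, delete both glued faces → V=24, E=58, F=36.
Check: V − E + F = 24 − 58 + 36 = 2.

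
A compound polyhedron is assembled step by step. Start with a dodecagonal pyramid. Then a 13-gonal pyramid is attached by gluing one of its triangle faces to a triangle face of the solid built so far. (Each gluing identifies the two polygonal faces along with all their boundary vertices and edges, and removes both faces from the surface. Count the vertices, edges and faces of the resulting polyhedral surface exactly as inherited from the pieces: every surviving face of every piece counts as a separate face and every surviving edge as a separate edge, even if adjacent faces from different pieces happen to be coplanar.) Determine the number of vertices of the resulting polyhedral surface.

24

A dodecagonal pyramid: V=13, E=24, F=13.
Attach a 13-gonal pyramid (V=14, E=26, F=14) along a 3-gon: merge 3 vertices and 3 edges, delete both glued faces → V=24, E=47, F=25.
Check: V − E + F = 24 − 47 + 25 = 2.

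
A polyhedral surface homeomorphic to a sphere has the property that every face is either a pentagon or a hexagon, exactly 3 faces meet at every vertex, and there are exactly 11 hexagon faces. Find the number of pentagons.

12

Let x be the number of pentagons; then F = 11 + x.
Edge–face incidences: 2E = 6·11 + 5·x = 66 + 5x.
Every vertex has degree 3, so 3V = 2E.
Euler: V − E + F = 2 ⇒ (2E)/3 − E + (11 + x) = 2.
Multiply by 6: 2·(2E) − 3·(2E) + 6·(11 + x) = 12, i.e. 66 + 6x − (66 + 5x) = 12.
Collecting terms: x = 12.
Then 2E = 66 + 5·12 = 126, so E = 63, V = 2E/3 = 42, F = 11 + 12 = 23.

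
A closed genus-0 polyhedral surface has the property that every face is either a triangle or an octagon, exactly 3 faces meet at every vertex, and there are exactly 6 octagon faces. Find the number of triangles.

Let x be the number of triangles; then F = 6 + x.
Edge–face incidences: 2E = 8·6 + 3·x = 48 + 3x.
Every vertex has degree 3, so 3V = 2E.
Euler: V − E + F = 2 ⇒ (2E)/3 − E + (6 + x) = 2.
Multiply by 6: 2·(2E) − 3·(2E) + 6·(6 + x) = 12, i.e. 36 + 6x − (48 + 3x) = 12.
Collecting terms: 3x − 12 = 12, so 3x = 24, so x = 8.
Then 2E = 48 + 3·8 = 72, so E = 36, V = 2E/3 = 24, F = 6 + 8 = 14.

8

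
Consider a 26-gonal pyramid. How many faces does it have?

27

A pyramid on an n-gon base has one n-gon and n triangles: V = 26 + 1 = 27, E = 2·26 = 52, F = 26 + 1 = 27.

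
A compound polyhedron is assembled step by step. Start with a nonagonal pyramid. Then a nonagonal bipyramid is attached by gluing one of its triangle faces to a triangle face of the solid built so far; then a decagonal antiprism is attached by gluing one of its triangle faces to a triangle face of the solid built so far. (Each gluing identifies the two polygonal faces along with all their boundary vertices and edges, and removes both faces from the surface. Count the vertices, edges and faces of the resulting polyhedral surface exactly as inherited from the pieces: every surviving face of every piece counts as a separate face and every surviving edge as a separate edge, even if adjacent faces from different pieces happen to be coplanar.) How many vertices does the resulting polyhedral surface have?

35

A nonagonal pyramid: V=10, E=18, F=10.
Attach a nonagonal bipyramid (V=11, E=27, F=18) along a 3-gon: merge 3 vertices and 3 edges, delete both glued faces → V=18, E=42, F=26.
Attach a decagonal antiprism (V=20, E=40, F=22) along a 3-gon: merge 3 vertices and 3 edges, delete both glued faces → V=35, E=79, F=46.
Check: V − E + F = 35 − 79 + 46 = 2.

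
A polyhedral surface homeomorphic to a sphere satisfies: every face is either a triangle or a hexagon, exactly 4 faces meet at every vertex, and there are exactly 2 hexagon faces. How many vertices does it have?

12

Let x be the number of triangles; then F = 2 + x.
Edge–face incidences: 2E = 6·2 + 3·x = 12 + 3x.
Every vertex has degree 4, so 4V = 2E.
Euler: V − E + F = 2 ⇒ (2E)/4 − E + (2 + x) = 2.
Multiply by 8: 2·(2E) − 4·(2E) + 8·(2 + x) = 16, i.e. 16 + 8x − 2·(12 + 3x) = 16.
Collecting terms: 2x − 8 = 16, so 2x = 24, so x = 12.
Then 2E = 12 + 3·12 = 48, so E = 24, V = 2E/4 = 12, F = 2 + 12 = 14.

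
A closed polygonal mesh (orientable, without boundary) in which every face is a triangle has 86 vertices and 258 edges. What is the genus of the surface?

Every face is a triangle and each edge borders two faces, so 3F = 2·258, giving F = 172.
χ = V − E + F = 86 − 258 + 172 = 0.
For a closed orientable surface χ = 2 − 2g, so g = (2 − (0))/2 = 1.

1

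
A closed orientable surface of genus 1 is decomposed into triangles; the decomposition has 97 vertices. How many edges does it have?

χ = 2 − 2·1 = 0, and every face is a triangle so 3F = 2E.
V − E + F = 0 with E = 3F/2 gives 97 − (3/2 − 1)·F = 0, so F = 194 and E = 291.

291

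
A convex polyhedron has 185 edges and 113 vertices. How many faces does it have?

74

Here V − E + F = 2.
F = 2 − V + E = 2 − 113 + 185 = 74.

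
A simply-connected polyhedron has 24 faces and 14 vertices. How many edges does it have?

36

Here V − E + F = 2.
E = V + F − (2) = 14 + 24 − (2) = 36.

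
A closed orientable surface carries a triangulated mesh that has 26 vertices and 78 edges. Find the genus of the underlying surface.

Every face is a triangle and each edge borders two faces, so 3F = 2·78, giving F = 52.
χ = V − E + F = 26 − 78 + 52 = 0.
For a closed orientable surface χ = 2 − 2g, so g = (2 − (0))/2 = 1.

1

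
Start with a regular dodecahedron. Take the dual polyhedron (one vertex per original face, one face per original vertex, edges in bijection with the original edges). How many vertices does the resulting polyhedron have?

12

The base solid has V = 20, E = 30, F = 12.
The dual swaps V and F and preserves E: V′ = F = 12, E′ = E = 30, F′ = V = 20.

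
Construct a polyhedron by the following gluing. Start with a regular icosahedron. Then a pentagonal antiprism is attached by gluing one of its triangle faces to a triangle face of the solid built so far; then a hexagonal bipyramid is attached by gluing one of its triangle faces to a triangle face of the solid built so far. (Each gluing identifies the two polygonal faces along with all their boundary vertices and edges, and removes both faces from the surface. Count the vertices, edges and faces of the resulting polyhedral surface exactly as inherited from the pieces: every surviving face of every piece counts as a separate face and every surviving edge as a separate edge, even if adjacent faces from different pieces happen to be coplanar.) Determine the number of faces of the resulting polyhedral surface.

40

A regular icosahedron: V=12, E=30, F=20.
Attach a pentagonal antiprism (V=10, E=20, F=12) along a 3-gon: merge 3 vertices and 3 edges, delete both glued faces → V=19, E=47, F=30.
Attach a hexagonal bipyramid (V=8, E=18, F=12) along a 3-gon: merge 3 vertices and 3 edges, delete both glued faces → V=24, E=62, F=40.
Check: V − E + F = 24 − 62 + 40 = 2.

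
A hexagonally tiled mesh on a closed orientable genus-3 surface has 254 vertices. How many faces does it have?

χ = 2 − 2·3 = -4, and every face is a hexagon so 6F = 2E.
V − E + F = -4 with E = 6F/2 gives 254 − (6/2 − 1)·F = -4, so F = 129 and E = 387.

129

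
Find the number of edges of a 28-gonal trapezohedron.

112

The n-trapezohedron (dual of the n-antiprism) has V = 2·28 + 2 = 58, E = 4·28 = 112, F = 2·28 = 56.
Check: V − E + F = 58 − 112 + 56 = 2.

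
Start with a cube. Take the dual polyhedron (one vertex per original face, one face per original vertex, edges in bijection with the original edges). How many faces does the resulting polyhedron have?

The base solid has V = 8, E = 12, F = 6.
The dual swaps V and F and preserves E: V′ = F = 6, E′ = E = 12, F′ = V = 8.

8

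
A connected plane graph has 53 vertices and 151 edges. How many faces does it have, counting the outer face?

100

Euler's formula for a connected plane graph: V − E + F = 2, so F = 2 − 53 + 151 = 100.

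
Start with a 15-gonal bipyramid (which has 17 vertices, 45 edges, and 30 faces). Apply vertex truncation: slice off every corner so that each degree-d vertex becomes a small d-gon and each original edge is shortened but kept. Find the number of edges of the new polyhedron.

Truncation replaces each original edge-end by a new vertex, so V′ = 2E = 90.
Each original edge survives, and each old vertex of degree d contributes d new edges; summing degrees gives Σd = 2E, so E′ = E + 2E = 3E = 135.
Each original face survives and each original vertex becomes one new face: F′ = F + V = 47.

135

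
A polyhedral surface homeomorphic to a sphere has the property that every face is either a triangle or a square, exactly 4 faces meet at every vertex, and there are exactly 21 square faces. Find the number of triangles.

8

Let x be the number of triangles; then F = 21 + x.
Edge–face incidences: 2E = 4·21 + 3·x = 84 + 3x.
Every vertex has degree 4, so 4V = 2E.
Euler: V − E + F = 2 ⇒ (2E)/4 − E + (21 + x) = 2.
Multiply by 8: 2·(2E) − 4·(2E) + 8·(21 + x) = 16, i.e. 168 + 8x − 2·(84 + 3x) = 16.
Collecting terms: 2x = 16, so x = 8.
Then 2E = 84 + 3·8 = 108, so E = 54, V = 2E/4 = 27, F = 21 + 8 = 29.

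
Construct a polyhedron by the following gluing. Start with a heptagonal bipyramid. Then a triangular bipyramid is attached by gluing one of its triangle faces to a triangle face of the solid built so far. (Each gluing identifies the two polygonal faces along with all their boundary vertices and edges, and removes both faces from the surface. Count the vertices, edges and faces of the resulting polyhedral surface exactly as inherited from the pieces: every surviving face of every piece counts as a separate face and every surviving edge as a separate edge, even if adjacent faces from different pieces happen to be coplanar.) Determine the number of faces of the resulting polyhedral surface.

18

A heptagonal bipyramid: V=9, E=21, F=14.
Attach a triangular bipyramid (V=5, E=9, F=6) along a 3-gon: merge 3 vertices and 3 edges, delete both glued faces → V=11, E=27, F=18.
Check: V − E + F = 11 − 27 + 18 = 2.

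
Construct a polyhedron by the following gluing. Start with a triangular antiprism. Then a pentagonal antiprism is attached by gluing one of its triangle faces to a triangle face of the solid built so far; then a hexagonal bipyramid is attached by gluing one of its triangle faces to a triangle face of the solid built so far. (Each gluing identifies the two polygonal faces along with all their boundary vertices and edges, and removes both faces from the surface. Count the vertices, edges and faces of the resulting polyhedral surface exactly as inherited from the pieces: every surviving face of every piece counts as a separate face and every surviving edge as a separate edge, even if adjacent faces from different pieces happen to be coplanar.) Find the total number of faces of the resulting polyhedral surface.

A triangular antiprism: V=6, E=12, F=8.
Attach a pentagonal antiprism (V=10, E=20, F=12) along a 3-gon: merge 3 vertices and 3 edges, delete both glued faces → V=13, E=29, F=18.
Attach a hexagonal bipyramid (V=8, E=18, F=12) along a 3-gon: merge 3 vertices and 3 edges, delete both glued faces → V=18, E=44, F=28.
Check: V − E + F = 18 − 44 + 28 = 2.

28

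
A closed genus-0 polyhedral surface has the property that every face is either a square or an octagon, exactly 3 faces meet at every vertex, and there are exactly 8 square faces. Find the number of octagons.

2

Let x be the number of octagons; then F = 8 + x.
Edge–face incidences: 2E = 4·8 + 8·x = 32 + 8x.
Every vertex has degree 3, so 3V = 2E.
Euler: V − E + F = 2 ⇒ (2E)/3 − E + (8 + x) = 2.
Multiply by 6: 2·(2E) − 3·(2E) + 6·(8 + x) = 12, i.e. 48 + 6x − (32 + 8x) = 12.
Collecting terms: −2x + 16 = 12, so −2x = −4, so x = 2.
Then 2E = 32 + 8·2 = 48, so E = 24, V = 2E/3 = 16, F = 8 + 2 = 10.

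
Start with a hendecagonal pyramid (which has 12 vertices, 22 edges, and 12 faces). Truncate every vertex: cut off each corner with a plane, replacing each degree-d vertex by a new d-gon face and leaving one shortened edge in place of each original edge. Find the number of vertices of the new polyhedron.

Truncation replaces each original edge-end by a new vertex, so V′ = 2E = 44.
Each original edge survives, and each old vertex of degree d contributes d new edges; summing degrees gives Σd = 2E, so E′ = E + 2E = 3E = 66.
Each original face survives and each original vertex becomes one new face: F′ = F + V = 24.

44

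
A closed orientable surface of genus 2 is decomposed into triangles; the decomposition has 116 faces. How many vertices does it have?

χ = 2 − 2·2 = -2, and every face is a triangle so 3F = 2E.
E = 3·116/2 = 174. Then V = -2 + E − F = -2 + 174 − 116 = 56.

56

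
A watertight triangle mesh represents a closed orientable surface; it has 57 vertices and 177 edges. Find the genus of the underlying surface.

Every face is a triangle and each edge borders two faces, so 3F = 2·177, giving F = 118.
χ = V − E + F = 57 − 177 + 118 = -2.
For a closed orientable surface χ = 2 − 2g, so g = (2 − (-2))/2 = 2.

2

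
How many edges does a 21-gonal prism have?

63

A prism on an n-gon has two n-gon bases and n rectangular sides: V = 2·21 = 42, E = 3·21 = 63, F = 21 + 2 = 23.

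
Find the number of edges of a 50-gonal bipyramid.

A bipyramid over an n-gon has 2n triangular faces and n + 2 vertices: V = 50 + 2 = 52, E = 3·50 = 150, F = 2·50 = 100.

150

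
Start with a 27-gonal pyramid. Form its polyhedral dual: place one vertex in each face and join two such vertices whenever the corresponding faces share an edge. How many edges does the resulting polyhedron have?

54

The base solid has V = 28, E = 54, F = 28.
The dual swaps V and F and preserves E: V′ = F = 28, E′ = E = 54, F′ = V = 28.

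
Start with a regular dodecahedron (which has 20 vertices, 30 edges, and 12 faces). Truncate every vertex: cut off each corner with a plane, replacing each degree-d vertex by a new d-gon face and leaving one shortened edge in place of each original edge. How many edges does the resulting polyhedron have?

Truncation replaces each original edge-end by a new vertex, so V′ = 2E = 60.
Each original edge survives, and each old vertex of degree d contributes d new edges; summing degrees gives Σd = 2E, so E′ = E + 2E = 3E = 90.
Each original face survives and each original vertex becomes one new face: F′ = F + V = 32.

90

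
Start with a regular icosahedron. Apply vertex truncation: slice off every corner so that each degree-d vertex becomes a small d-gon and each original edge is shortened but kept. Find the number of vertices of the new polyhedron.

60

The base solid has V = 12, E = 30, F = 20.
Truncation replaces each original edge-end by a new vertex, so V′ = 2E = 60.
Each original edge survives, and each old vertex of degree d contributes d new edges; summing degrees gives Σd = 2E, so E′ = E + 2E = 3E = 90.
Each original face survives and each original vertex becomes one new face: F′ = F + V = 32.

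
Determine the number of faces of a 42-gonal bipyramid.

A bipyramid over an n-gon has 2n triangular faces and n + 2 vertices: V = 42 + 2 = 44, E = 3·42 = 126, F = 2·42 = 84.
Check: V − E + F = 44 − 126 + 84 = 2.

84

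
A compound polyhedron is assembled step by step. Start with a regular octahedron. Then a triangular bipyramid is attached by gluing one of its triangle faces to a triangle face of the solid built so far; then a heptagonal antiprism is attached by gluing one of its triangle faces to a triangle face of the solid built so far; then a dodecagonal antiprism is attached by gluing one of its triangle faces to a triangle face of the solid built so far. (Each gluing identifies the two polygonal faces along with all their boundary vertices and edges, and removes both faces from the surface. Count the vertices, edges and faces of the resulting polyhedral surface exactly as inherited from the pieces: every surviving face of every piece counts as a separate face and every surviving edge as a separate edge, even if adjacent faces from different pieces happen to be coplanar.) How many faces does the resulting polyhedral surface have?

A regular octahedron: V=6, E=12, F=8.
Attach a triangular bipyramid (V=5, E=9, F=6) along a 3-gon: merge 3 vertices and 3 edges, delete both glued faces → V=8, E=18, F=12.
Attach a heptagonal antiprism (V=14, E=28, F=16) along a 3-gon: merge 3 vertices and 3 edges, delete both glued faces → V=19, E=43, F=26.
Attach a dodecagonal antiprism (V=24, E=48, F=26) along a 3-gon: merge 3 vertices and 3 edges, delete both glued faces → V=40, E=88, F=50.
Check: V − E + F = 40 − 88 + 50 = 2.

50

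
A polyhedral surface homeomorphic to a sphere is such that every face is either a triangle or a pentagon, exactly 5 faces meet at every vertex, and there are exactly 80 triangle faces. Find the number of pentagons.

Let x be the number of pentagons; then F = 80 + x.
Edge–face incidences: 2E = 3·80 + 5·x = 240 + 5x.
Every vertex has degree 5, so 5V = 2E.
Euler: V − E + F = 2 ⇒ (2E)/5 − E + (80 + x) = 2.
Multiply by 10: 2·(2E) − 5·(2E) + 10·(80 + x) = 20, i.e. 800 + 10x − 3·(240 + 5x) = 20.
Collecting terms: −5x + 80 = 20, so −5x = −60, so x = 12.
Then 2E = 240 + 5·12 = 300, so E = 150, V = 2E/5 = 60, F = 80 + 12 = 92.

12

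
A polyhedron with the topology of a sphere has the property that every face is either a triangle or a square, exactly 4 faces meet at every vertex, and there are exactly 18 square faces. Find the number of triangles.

8

Let x be the number of triangles; then F = 18 + x.
Edge–face incidences: 2E = 4·18 + 3·x = 72 + 3x.
Every vertex has degree 4, so 4V = 2E.
Euler: V − E + F = 2 ⇒ (2E)/4 − E + (18 + x) = 2.
Multiply by 8: 2·(2E) − 4·(2E) + 8·(18 + x) = 16, i.e. 144 + 8x − 2·(72 + 3x) = 16.
Collecting terms: 2x = 16, so x = 8.
Then 2E = 72 + 3·8 = 96, so E = 48, V = 2E/4 = 24, F = 18 + 8 = 26.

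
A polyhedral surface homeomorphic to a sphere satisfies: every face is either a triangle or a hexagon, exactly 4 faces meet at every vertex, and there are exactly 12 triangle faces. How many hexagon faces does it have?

Let x be the number of hexagons; then F = 12 + x.
Edge–face incidences: 2E = 3·12 + 6·x = 36 + 6x.
Every vertex has degree 4, so 4V = 2E.
Euler: V − E + F = 2 ⇒ (2E)/4 − E + (12 + x) = 2.
Multiply by 8: 2·(2E) − 4·(2E) + 8·(12 + x) = 16, i.e. 96 + 8x − 2·(36 + 6x) = 16.
Collecting terms: −4x + 24 = 16, so −4x = −8, so x = 2.
Then 2E = 36 + 6·2 = 48, so E = 24, V = 2E/4 = 12, F = 12 + 2 = 14.

2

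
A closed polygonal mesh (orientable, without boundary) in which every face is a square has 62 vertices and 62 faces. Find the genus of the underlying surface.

Every face is a square, so 2E = 4·62 = 248, giving E = 124.
χ = V − E + F = 62 − 124 + 62 = 0.
For a closed orientable surface χ = 2 − 2g, so g = (2 − (0))/2 = 1.

1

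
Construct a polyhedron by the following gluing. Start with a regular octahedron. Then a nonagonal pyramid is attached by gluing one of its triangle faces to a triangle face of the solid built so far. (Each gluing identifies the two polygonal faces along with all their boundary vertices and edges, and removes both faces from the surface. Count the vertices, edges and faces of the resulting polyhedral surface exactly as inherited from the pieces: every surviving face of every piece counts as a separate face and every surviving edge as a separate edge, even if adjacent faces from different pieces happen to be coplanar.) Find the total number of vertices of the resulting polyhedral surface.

13

A regular octahedron: V=6, E=12, F=8.
Attach a nonagonal pyramid (V=10, E=18, F=10) along a 3-gon: merge 3 vertices and 3 edges, delete both glued faces → V=13, E=27, F=16.
Check: V − E + F = 13 − 27 + 16 = 2.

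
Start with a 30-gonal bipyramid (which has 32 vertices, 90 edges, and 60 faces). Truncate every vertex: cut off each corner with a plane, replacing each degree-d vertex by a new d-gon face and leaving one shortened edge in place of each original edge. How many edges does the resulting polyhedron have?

Truncation replaces each original edge-end by a new vertex, so V′ = 2E = 180.
Each original edge survives, and each old vertex of degree d contributes d new edges; summing degrees gives Σd = 2E, so E′ = E + 2E = 3E = 270.
Each original face survives and each original vertex becomes one new face: F′ = F + V = 92.

270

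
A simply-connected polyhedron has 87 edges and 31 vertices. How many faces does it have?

58

Here V − E + F = 2.
F = 2 − V + E = 2 − 31 + 87 = 58.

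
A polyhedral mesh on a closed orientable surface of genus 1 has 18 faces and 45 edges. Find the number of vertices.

For a closed orientable surface of genus 1, χ = 2 − 2·1 = 0.
V = 0 + E − F = 0 + 45 − 18 = 27.

27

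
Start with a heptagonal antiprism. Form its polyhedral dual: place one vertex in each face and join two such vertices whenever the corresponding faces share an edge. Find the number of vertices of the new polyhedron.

16

The base solid has V = 14, E = 28, F = 16.
The dual swaps V and F and preserves E: V′ = F = 16, E′ = E = 28, F′ = V = 14.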